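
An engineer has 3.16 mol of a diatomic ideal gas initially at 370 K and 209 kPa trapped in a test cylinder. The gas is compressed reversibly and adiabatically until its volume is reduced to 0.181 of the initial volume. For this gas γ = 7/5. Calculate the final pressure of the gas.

2290 kPa

V₁ = nRT₁/P₁ = 3.16×8.314×370/209 = 46.5 L.
Adiabatic: TV^(γ−1) = const ⇒ T₂ = 370×(5.52)^0.400 = 733 K; PV^γ = const ⇒ P₂ = 2290 kPa.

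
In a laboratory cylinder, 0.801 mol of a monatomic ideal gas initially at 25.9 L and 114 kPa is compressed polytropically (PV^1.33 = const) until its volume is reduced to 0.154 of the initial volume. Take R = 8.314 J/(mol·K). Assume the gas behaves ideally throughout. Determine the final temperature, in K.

822 K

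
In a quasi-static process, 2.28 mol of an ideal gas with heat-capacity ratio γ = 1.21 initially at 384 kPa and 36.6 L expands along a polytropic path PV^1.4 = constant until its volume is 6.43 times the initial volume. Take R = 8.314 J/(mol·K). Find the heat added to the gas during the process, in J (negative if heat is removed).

T₁ = P₁V₁/(nR) = 384×36.6/(2.28×8.314) = 741 K.
Polytropic n=1.4: T₂ = T₁(V₁/V₂)^(n−1) = 741×(0.156)^0.40 = 352 K; P₂ = P₁(V₁/V₂)^n = 28.4 kPa.
W = (P₁V₁−P₂V₂)/(n−1) = (384×36.6−28.4×235)/0.40 = 18400 J.
ΔU = nCvΔT = 2.28×39.6×(352−741) = -35100 J.
Q = ΔU + W = -16700 J.

-16700 J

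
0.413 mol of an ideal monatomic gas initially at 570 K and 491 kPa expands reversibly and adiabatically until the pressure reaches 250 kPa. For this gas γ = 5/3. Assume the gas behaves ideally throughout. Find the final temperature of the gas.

V₁ = nRT₁/P₁ = 0.413×8.314×570/491 = 3.99 L.
Adiabatic: T₂/T₁ = (P₂/P₁)^((γ−1)/γ) ⇒ T₂ = 570×(0.509)^0.400 = 435 K; V₂ = 5.98 L.

435 K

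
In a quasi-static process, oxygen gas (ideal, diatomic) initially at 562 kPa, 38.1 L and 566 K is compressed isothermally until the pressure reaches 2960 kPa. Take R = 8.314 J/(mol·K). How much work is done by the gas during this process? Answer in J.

-35600 J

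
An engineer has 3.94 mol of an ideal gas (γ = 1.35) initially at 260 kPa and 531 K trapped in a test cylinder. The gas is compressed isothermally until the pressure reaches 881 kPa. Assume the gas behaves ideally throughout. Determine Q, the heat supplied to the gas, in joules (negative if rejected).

-21200 J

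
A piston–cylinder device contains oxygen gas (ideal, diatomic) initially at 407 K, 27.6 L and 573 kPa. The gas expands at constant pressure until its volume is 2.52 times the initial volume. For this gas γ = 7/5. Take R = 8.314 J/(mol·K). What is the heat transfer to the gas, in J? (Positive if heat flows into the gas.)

n = P₁V₁/(RT₁) = 573×27.6/(8.314×407) = 4.67 mol.
Isobaric: P stays 573 kPa; V/T = const ⇒ T₂ = 1030 K, V₂ = 69.6 L.
W = PΔV = 573×(69.6−27.6) kPa·L = 24000 J.
ΔU = nCvΔT = 4.67×20.8×(1030−407) = 60100 J.
Q = ΔU + W = nCpΔT = 84100 J.

84100 J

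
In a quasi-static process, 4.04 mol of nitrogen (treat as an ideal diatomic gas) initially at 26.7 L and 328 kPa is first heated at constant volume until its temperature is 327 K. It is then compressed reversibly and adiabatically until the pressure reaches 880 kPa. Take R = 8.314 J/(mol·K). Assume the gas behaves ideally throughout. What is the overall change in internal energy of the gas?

12200 J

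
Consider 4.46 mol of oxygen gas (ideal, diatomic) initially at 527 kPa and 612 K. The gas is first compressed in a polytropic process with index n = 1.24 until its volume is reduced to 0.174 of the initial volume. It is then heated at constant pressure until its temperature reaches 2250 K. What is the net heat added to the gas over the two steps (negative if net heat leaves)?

151000 J

V₁ = nRT₁/P₁ = 4.46×8.314×612/527 = 43.1 L.
Step 1 — Polytropic n=1.24: T₂ = T₁(V₁/V₂)^(n−1) = 612×(5.75)^0.24 = 931 K; P₂ = P₁(V₁/V₂)^n = 4610 kPa.
W = (P₁V₁−P₂V₂)/(n−1) = (527×43.1−4610×7.49)/0.24 = -49300 J.
ΔU = nCvΔT = 4.46×20.8×(931−612) = 29600 J.
Q = ΔU + W = -19700 J.
State after step 1: P = 4610 kPa, V = 7.49 L, T = 931 K.
Step 2 — Isobaric: P stays 4610 kPa; V/T = const ⇒ T₂ = 2250 K, V₂ = 18.1 L.
W = PΔV = 4610×(18.1−7.49) kPa·L = 48900 J.
ΔU = nCvΔT = 4.46×20.8×(2250−931) = 122000 J.
Q = ΔU + W = nCpΔT = 171000 J.
Net over both steps: W = -406 J, Q = 151000 J, ΔU = 152000 J.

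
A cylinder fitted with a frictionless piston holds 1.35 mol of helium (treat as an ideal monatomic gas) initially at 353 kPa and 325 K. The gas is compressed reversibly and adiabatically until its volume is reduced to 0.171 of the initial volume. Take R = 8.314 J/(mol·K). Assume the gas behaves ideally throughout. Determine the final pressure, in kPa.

V₁ = nRT₁/P₁ = 1.35×8.314×325/353 = 10.3 L.
Adiabatic: TV^(γ−1) = const ⇒ T₂ = 325×(5.85)^0.667 = 1050 K; PV^γ = const ⇒ P₂ = 6700 kPa.

6700 kPa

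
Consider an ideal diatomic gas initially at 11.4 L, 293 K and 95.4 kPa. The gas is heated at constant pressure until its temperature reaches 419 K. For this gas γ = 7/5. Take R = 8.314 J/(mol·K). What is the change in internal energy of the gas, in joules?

n = P₁V₁/(RT₁) = 95.4×11.4/(8.314×293) = 0.446 mol.
Isobaric: P stays 95.4 kPa; V/T = const ⇒ T₂ = 419 K, V₂ = 16.3 L.
For an ideal gas ΔU = nCvΔT with Cv = (5/2)R = 20.8 J/(mol·K).
ΔU = 0.446×20.8×(419−293) = 1170 J.

1170 J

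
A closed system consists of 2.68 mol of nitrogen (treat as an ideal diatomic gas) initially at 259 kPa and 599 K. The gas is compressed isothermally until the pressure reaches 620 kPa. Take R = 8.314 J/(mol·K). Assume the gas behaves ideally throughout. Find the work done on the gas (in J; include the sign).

V₁ = nRT₁/P₁ = 2.68×8.314×599/259 = 51.5 L.
Isothermal: T stays 599 K; PV = const ⇒ V₂ = 21.5 L, P₂ = 620 kPa.
W = nRT ln(V₂/V₁) = 2.68×8.314×599×ln(0.418) = -11700 J.
Work done on the gas = −W_by = 11700 J.

11700 J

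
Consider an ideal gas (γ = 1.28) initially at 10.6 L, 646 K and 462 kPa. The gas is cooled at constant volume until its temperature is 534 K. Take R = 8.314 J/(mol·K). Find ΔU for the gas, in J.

-3030 J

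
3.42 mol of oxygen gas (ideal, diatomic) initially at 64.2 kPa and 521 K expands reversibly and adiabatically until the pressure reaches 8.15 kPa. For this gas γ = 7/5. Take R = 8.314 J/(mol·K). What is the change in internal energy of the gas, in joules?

-16500 J

V₁ = nRT₁/P₁ = 3.42×8.314×521/64.2 = 231 L.
Adiabatic: T₂/T₁ = (P₂/P₁)^((γ−1)/γ) ⇒ T₂ = 521×(0.127)^0.286 = 289 K; V₂ = 1010 L.
For an ideal gas ΔU = nCvΔT with Cv = (5/2)R = 20.8 J/(mol·K).
ΔU = 3.42×20.8×(289−521) = -16500 J.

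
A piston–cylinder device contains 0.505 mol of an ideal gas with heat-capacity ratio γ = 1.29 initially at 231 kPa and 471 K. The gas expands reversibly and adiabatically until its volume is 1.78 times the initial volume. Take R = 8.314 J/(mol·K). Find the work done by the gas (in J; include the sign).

V₁ = nRT₁/P₁ = 0.505×8.314×471/231 = 8.56 L.
Adiabatic: TV^(γ−1) = const ⇒ T₂ = 471×(0.562)^0.290 = 398 K; PV^γ = const ⇒ P₂ = 110 kPa.
ΔU = nCvΔT = 0.505×28.7×(398−471) = -1050 J.
Q = 0 for an adiabatic process, so W = −ΔU = 1050 J.

1050 J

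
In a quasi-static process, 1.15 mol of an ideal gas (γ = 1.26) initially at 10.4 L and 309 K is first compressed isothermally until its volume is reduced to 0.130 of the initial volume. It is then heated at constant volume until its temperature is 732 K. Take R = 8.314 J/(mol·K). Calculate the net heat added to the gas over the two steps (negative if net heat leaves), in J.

9530 J

P₁ = nRT₁/V₁ = 1.15×8.314×309/10.4 = 284 kPa.
Step 1 — Isothermal: T stays 309 K; PV = const ⇒ V₂ = 1.35 L, P₂ = 2190 kPa.
ΔU = 0 (ideal gas, T constant).
W = nRT ln(V₂/V₁) = 1.15×8.314×309×ln(0.130) = -6030 J.
Q = ΔU + W = -6030 J.
State after step 1: P = 2190 kPa, V = 1.35 L, T = 309 K.
Step 2 — Isochoric: V stays 1.35 L; P/T = const ⇒ T₂ = 732 K, P₂ = 5180 kPa.
W = 0 (no volume change).
ΔU = nCvΔT = 1.15×32.0×(732−309) = 15600 J.
Q = ΔU = 15600 J.
Net over both steps: W = -6030 J, Q = 9530 J, ΔU = 15600 J.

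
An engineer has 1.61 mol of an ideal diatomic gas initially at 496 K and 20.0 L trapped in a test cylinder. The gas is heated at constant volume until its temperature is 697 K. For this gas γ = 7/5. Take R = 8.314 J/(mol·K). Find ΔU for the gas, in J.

P₁ = nRT₁/V₁ = 1.61×8.314×496/20.0 = 332 kPa.
Isochoric: V stays 20.0 L; P/T = const ⇒ T₂ = 697 K, P₂ = 466 kPa.
For an ideal gas ΔU = nCvΔT with Cv = (5/2)R = 20.8 J/(mol·K).
ΔU = 1.61×20.8×(697−496) = 6730 J.

6730 J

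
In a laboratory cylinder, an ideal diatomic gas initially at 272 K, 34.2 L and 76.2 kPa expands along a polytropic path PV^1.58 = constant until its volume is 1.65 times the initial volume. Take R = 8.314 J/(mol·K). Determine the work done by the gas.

n = P₁V₁/(RT₁) = 76.2×34.2/(8.314×272) = 1.15 mol.
Polytropic n=1.58: T₂ = T₁(V₁/V₂)^(n−1) = 272×(0.606)^0.58 = 203 K; P₂ = P₁(V₁/V₂)^n = 34.5 kPa.
W = (P₁V₁−P₂V₂)/(n−1) = (76.2×34.2−34.5×56.4)/0.58 = 1130 J.

1130 J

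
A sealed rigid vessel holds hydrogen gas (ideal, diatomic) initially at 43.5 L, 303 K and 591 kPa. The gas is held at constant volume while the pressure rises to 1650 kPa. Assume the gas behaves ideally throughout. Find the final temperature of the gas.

846 K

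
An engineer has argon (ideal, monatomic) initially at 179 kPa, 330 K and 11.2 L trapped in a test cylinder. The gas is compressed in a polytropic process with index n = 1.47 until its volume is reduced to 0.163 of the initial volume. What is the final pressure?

Polytropic n=1.47: T₂ = T₁(V₁/V₂)^(n−1) = 330×(6.13)^0.47 = 774 K; P₂ = P₁(V₁/V₂)^n = 2580 kPa.

2580 kPa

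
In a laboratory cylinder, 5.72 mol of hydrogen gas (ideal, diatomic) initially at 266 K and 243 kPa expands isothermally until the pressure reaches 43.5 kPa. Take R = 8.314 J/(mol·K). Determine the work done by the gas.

V₁ = nRT₁/P₁ = 5.72×8.314×266/243 = 52.1 L.
Isothermal: T stays 266 K; PV = const ⇒ V₂ = 291 L, P₂ = 43.5 kPa.
W = nRT ln(V₂/V₁) = 5.72×8.314×266×ln(5.59) = 21800 J.

21800 J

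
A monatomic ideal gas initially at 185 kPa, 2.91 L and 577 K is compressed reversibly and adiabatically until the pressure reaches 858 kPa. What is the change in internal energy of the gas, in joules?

684 J

n = P₁V₁/(RT₁) = 185×2.91/(8.314×577) = 0.112 mol.
Adiabatic: T₂/T₁ = (P₂/P₁)^((γ−1)/γ) ⇒ T₂ = 577×(4.64)^0.400 = 1070 K; V₂ = 1.16 L.
For an ideal gas ΔU = nCvΔT with Cv = (3/2)R = 12.5 J/(mol·K).
ΔU = 0.112×12.5×(1070−577) = 684 J.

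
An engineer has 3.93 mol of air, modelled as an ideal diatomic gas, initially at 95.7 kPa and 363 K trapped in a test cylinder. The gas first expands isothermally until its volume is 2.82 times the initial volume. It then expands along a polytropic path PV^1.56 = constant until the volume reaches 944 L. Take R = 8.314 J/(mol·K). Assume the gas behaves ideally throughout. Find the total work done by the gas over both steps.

V₁ = nRT₁/P₁ = 3.93×8.314×363/95.7 = 124 L.
Step 1 — Isothermal: T stays 363 K; PV = const ⇒ V₂ = 349 L, P₂ = 33.9 kPa.
ΔU = 0 (ideal gas, T constant).
W = nRT ln(V₂/V₁) = 3.93×8.314×363×ln(2.82) = 12300 J.
Q = ΔU + W = 12300 J.
State after step 1: P = 33.9 kPa, V = 349 L, T = 363 K.
Step 2 — Polytropic n=1.56: T₂ = T₁(V₁/V₂)^(n−1) = 363×(0.370)^0.56 = 208 K; P₂ = P₁(V₁/V₂)^n = 7.20 kPa.
W = (P₁V₁−P₂V₂)/(n−1) = (33.9×349−7.20×944)/0.56 = 9040 J.
ΔU = nCvΔT = 3.93×20.8×(208−363) = -12700 J.
Q = ΔU + W = -3620 J.
Net over both steps: W = 21300 J, Q = 8680 J, ΔU = -12700 J.

21300 J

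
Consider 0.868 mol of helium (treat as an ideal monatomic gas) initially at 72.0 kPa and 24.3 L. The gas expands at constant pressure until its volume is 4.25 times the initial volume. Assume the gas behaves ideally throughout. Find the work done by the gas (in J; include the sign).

5690 J

T₁ = P₁V₁/(nR) = 72.0×24.3/(0.868×8.314) = 242 K.
Isobaric: P stays 72.0 kPa; V/T = const ⇒ T₂ = 1030 K, V₂ = 103 L.
W = PΔV = 72.0×(103−24.3) kPa·L = 5690 J.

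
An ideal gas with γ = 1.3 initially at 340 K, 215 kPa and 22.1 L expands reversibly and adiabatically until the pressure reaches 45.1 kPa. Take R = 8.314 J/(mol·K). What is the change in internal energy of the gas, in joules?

-4790 J

n = P₁V₁/(RT₁) = 215×22.1/(8.314×340) = 1.68 mol.
Adiabatic: T₂/T₁ = (P₂/P₁)^((γ−1)/γ) ⇒ T₂ = 340×(0.210)^0.231 = 237 K; V₂ = 73.5 L.
For an ideal gas ΔU = nCvΔT with Cv = R/(γ−1) = 27.7 J/(mol·K).
ΔU = 1.68×27.7×(237−340) = -4790 J.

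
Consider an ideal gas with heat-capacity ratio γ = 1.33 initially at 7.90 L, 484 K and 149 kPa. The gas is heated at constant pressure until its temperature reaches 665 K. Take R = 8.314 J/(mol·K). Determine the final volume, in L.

Isobaric: P stays 149 kPa; V/T = const ⇒ T₂ = 665 K, V₂ = 10.9 L.

10.9 L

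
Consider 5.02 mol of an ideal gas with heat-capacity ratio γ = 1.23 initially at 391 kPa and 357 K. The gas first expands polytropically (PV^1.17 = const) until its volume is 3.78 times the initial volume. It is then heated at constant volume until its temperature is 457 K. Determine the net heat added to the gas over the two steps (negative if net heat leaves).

V₁ = nRT₁/P₁ = 5.02×8.314×357/391 = 38.1 L.
Step 1 — Polytropic n=1.17: T₂ = T₁(V₁/V₂)^(n−1) = 357×(0.265)^0.17 = 285 K; P₂ = P₁(V₁/V₂)^n = 82.5 kPa.
W = (P₁V₁−P₂V₂)/(n−1) = (391×38.1−82.5×144)/0.17 = 17700 J.
ΔU = nCvΔT = 5.02×36.1×(285−357) = -13100 J.
Q = ΔU + W = 4630 J.
State after step 1: P = 82.5 kPa, V = 144 L, T = 285 K.
Step 2 — Isochoric: V stays 144 L; P/T = const ⇒ T₂ = 457 K, P₂ = 132 kPa.
W = 0 (no volume change).
ΔU = nCvΔT = 5.02×36.1×(457−285) = 31300 J.
Q = ΔU = 31300 J.
Net over both steps: W = 17700 J, Q = 35900 J, ΔU = 18100 J.

35900 J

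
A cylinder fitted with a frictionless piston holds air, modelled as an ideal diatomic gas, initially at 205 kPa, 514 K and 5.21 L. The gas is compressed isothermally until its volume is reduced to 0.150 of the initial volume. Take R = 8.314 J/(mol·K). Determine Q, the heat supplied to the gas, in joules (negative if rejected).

n = P₁V₁/(RT₁) = 205×5.21/(8.314×514) = 0.250 mol.
Isothermal: T stays 514 K; PV = const ⇒ V₂ = 0.781 L, P₂ = 1370 kPa.
ΔU = 0 (ideal gas, T constant).
W = nRT ln(V₂/V₁) = 0.250×8.314×514×ln(0.150) = -2030 J.
Q = ΔU + W = -2030 J.

-2030 J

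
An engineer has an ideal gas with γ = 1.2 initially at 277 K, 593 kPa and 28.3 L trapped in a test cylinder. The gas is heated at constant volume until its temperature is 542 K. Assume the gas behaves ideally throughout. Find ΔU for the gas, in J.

n = P₁V₁/(RT₁) = 593×28.3/(8.314×277) = 7.29 mol.
Isochoric: V stays 28.3 L; P/T = const ⇒ T₂ = 542 K, P₂ = 1160 kPa.
For an ideal gas ΔU = nCvΔT with Cv = R/(γ−1) = 41.6 J/(mol·K).
ΔU = 7.29×41.6×(542−277) = 80300 J.

80300 J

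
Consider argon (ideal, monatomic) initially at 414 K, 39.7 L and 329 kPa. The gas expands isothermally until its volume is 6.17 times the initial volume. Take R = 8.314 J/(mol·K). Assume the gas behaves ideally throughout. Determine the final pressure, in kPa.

53.3 kPa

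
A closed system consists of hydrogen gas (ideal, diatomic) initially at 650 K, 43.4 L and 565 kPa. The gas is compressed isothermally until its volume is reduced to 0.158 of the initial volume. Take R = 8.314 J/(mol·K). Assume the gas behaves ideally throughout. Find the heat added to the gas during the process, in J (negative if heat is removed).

-45200 J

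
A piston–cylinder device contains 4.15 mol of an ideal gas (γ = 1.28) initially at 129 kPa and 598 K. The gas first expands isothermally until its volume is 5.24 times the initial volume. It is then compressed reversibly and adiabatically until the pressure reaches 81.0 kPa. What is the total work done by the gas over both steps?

12200 J

V₁ = nRT₁/P₁ = 4.15×8.314×598/129 = 160 L.
Step 1 — Isothermal: T stays 598 K; PV = const ⇒ V₂ = 838 L, P₂ = 24.6 kPa.
ΔU = 0 (ideal gas, T constant).
W = nRT ln(V₂/V₁) = 4.15×8.314×598×ln(5.24) = 34200 J.
Q = ΔU + W = 34200 J.
State after step 1: P = 24.6 kPa, V = 838 L, T = 598 K.
Step 2 — Adiabatic: T₂/T₁ = (P₂/P₁)^((γ−1)/γ) ⇒ T₂ = 598×(3.29)^0.219 = 776 K; V₂ = 331 L.
ΔU = nCvΔT = 4.15×29.7×(776−598) = 21900 J.
Q = 0 for an adiabatic process, so W = −ΔU = -21900 J.
Net over both steps: W = 12200 J, Q = 34200 J, ΔU = 21900 J.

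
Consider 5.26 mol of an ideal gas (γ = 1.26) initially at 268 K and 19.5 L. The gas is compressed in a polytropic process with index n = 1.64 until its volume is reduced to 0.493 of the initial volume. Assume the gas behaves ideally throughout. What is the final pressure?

P₁ = nRT₁/V₁ = 5.26×8.314×268/19.5 = 601 kPa.
Polytropic n=1.64: T₂ = T₁(V₁/V₂)^(n−1) = 268×(2.03)^0.64 = 421 K; P₂ = P₁(V₁/V₂)^n = 1920 kPa.

1920 kPa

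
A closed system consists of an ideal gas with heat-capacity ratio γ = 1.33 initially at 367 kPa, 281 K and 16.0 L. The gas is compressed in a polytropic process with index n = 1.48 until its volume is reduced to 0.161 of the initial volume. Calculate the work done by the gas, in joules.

n = P₁V₁/(RT₁) = 367×16.0/(8.314×281) = 2.51 mol.
Polytropic n=1.48: T₂ = T₁(V₁/V₂)^(n−1) = 281×(6.21)^0.48 = 675 K; P₂ = P₁(V₁/V₂)^n = 5480 kPa.
W = (P₁V₁−P₂V₂)/(n−1) = (367×16.0−5480×2.58)/0.48 = -17200 J.

-17200 J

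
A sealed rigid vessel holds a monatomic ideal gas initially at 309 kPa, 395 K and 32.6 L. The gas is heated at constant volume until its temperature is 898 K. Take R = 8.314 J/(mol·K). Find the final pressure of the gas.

702 kPa

Isochoric: V stays 32.6 L; P/T = const ⇒ T₂ = 898 K, P₂ = 702 kPa.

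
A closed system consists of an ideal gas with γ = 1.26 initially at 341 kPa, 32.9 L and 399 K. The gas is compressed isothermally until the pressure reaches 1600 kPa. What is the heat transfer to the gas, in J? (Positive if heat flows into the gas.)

n = P₁V₁/(RT₁) = 341×32.9/(8.314×399) = 3.38 mol.
Isothermal: T stays 399 K; PV = const ⇒ V₂ = 7.01 L, P₂ = 1600 kPa.
ΔU = 0 (ideal gas, T constant).
W = nRT ln(V₂/V₁) = 3.38×8.314×399×ln(0.213) = -17300 J.
Q = ΔU + W = -17300 J.

-17300 J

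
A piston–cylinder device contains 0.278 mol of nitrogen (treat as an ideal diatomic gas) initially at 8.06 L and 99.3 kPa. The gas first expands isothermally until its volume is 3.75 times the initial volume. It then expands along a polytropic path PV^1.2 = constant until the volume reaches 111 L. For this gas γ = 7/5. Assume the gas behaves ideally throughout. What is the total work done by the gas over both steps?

T₁ = P₁V₁/(nR) = 99.3×8.06/(0.278×8.314) = 346 K.
Step 1 — Isothermal: T stays 346 K; PV = const ⇒ V₂ = 30.2 L, P₂ = 26.5 kPa.
ΔU = 0 (ideal gas, T constant).
W = nRT ln(V₂/V₁) = 0.278×8.314×346×ln(3.75) = 1060 J.
Q = ΔU + W = 1060 J.
State after step 1: P = 26.5 kPa, V = 30.2 L, T = 346 K.
Step 2 — Polytropic n=1.2: T₂ = T₁(V₁/V₂)^(n−1) = 346×(0.272)^0.20 = 267 K; P₂ = P₁(V₁/V₂)^n = 5.56 kPa.
W = (P₁V₁−P₂V₂)/(n−1) = (26.5×30.2−5.56×111)/0.20 = 917 J.
ΔU = nCvΔT = 0.278×20.8×(267−346) = -458 J.
Q = ΔU + W = 458 J.
Net over both steps: W = 1970 J, Q = 1520 J, ΔU = -458 J.

1970 J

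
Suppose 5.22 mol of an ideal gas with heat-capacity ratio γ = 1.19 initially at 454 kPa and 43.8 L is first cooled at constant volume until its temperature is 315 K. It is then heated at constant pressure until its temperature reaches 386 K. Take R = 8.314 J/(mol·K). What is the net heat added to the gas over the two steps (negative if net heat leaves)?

-13400 J

T₁ = P₁V₁/(nR) = 454×43.8/(5.22×8.314) = 458 K.
Step 1 — Isochoric: V stays 43.8 L; P/T = const ⇒ T₂ = 315 K, P₂ = 312 kPa.
W = 0 (no volume change).
ΔU = nCvΔT = 5.22×43.8×(315−458) = -32700 J.
Q = ΔU = -32700 J.
State after step 1: P = 312 kPa, V = 43.8 L, T = 315 K.
Step 2 — Isobaric: P stays 312 kPa; V/T = const ⇒ T₂ = 386 K, V₂ = 53.7 L.
W = PΔV = 312×(53.7−43.8) kPa·L = 3080 J.
ΔU = nCvΔT = 5.22×43.8×(386−315) = 16200 J.
Q = ΔU + W = nCpΔT = 19300 J.
Net over both steps: W = 3080 J, Q = -13400 J, ΔU = -16500 J.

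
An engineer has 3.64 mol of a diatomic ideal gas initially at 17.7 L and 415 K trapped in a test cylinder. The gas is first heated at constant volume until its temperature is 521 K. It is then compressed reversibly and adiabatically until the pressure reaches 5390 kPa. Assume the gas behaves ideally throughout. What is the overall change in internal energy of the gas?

34500 J

P₁ = nRT₁/V₁ = 3.64×8.314×415/17.7 = 710 kPa.
Step 1 — Isochoric: V stays 17.7 L; P/T = const ⇒ T₂ = 521 K, P₂ = 891 kPa.
W = 0 (no volume change).
ΔU = nCvΔT = 3.64×20.8×(521−415) = 8020 J.
Q = ΔU = 8020 J.
State after step 1: P = 891 kPa, V = 17.7 L, T = 521 K.
Step 2 — Adiabatic: T₂/T₁ = (P₂/P₁)^((γ−1)/γ) ⇒ T₂ = 521×(6.05)^0.286 = 871 K; V₂ = 4.89 L.
ΔU = nCvΔT = 3.64×20.8×(871−521) = 26500 J.
Q = 0 for an adiabatic process, so W = −ΔU = -26500 J.
Net over both steps: W = -26500 J, Q = 8020 J, ΔU = 34500 J.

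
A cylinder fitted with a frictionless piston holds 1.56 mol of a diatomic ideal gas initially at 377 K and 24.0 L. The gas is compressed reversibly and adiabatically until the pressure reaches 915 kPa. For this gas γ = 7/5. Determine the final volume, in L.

P₁ = nRT₁/V₁ = 1.56×8.314×377/24.0 = 204 kPa.
Adiabatic: T₂/T₁ = (P₂/P₁)^((γ−1)/γ) ⇒ T₂ = 377×(4.49)^0.286 = 579 K; V₂ = 8.21 L.

8.21 L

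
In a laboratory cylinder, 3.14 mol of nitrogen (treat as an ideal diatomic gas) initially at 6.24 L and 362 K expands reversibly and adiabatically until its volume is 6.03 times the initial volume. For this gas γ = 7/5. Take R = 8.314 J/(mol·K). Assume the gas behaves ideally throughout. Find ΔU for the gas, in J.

-12100 J

P₁ = nRT₁/V₁ = 3.14×8.314×362/6.24 = 1510 kPa.
Adiabatic: TV^(γ−1) = const ⇒ T₂ = 362×(0.166)^0.400 = 176 K; PV^γ = const ⇒ P₂ = 122 kPa.
For an ideal gas ΔU = nCvΔT with Cv = (5/2)R = 20.8 J/(mol·K).
ΔU = 3.14×20.8×(176−362) = -12100 J.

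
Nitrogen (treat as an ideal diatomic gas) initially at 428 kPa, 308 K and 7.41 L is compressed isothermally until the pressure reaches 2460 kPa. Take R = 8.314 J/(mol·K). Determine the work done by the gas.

n = P₁V₁/(RT₁) = 428×7.41/(8.314×308) = 1.24 mol.
Isothermal: T stays 308 K; PV = const ⇒ V₂ = 1.29 L, P₂ = 2460 kPa.
W = nRT ln(V₂/V₁) = 1.24×8.314×308×ln(0.174) = -5550 J.

-5550 J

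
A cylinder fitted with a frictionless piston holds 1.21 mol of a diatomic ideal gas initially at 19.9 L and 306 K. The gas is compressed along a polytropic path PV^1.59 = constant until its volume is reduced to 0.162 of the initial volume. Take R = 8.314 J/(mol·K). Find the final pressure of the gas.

P₁ = nRT₁/V₁ = 1.21×8.314×306/19.9 = 155 kPa.
Polytropic n=1.59: T₂ = T₁(V₁/V₂)^(n−1) = 306×(6.17)^0.59 = 896 K; P₂ = P₁(V₁/V₂)^n = 2790 kPa.

2790 kPa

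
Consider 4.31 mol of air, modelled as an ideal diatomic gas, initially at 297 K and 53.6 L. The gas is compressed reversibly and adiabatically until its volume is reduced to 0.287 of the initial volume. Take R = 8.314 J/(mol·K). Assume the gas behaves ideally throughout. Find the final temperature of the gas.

P₁ = nRT₁/V₁ = 4.31×8.314×297/53.6 = 199 kPa.
Adiabatic: TV^(γ−1) = const ⇒ T₂ = 297×(3.48)^0.400 = 489 K; PV^γ = const ⇒ P₂ = 1140 kPa.

489 K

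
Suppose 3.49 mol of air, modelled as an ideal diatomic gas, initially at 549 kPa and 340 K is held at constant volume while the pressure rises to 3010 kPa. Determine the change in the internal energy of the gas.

111000 J

V₁ = nRT₁/P₁ = 3.49×8.314×340/549 = 18.0 L.
Isochoric: V stays 18.0 L; P/T = const ⇒ T₂ = 1860 K, P₂ = 3010 kPa.
For an ideal gas ΔU = nCvΔT with Cv = (5/2)R = 20.8 J/(mol·K).
ΔU = 3.49×20.8×(1860−340) = 111000 J.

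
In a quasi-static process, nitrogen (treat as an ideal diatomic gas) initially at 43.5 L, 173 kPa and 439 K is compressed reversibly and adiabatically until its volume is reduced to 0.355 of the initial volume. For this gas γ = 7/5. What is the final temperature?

Adiabatic: TV^(γ−1) = const ⇒ T₂ = 439×(2.82)^0.400 = 664 K; PV^γ = const ⇒ P₂ = 737 kPa.

664 K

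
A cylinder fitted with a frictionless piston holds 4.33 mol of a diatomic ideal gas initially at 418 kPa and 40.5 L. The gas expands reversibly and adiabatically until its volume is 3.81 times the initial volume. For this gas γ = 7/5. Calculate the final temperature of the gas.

275 K

T₁ = P₁V₁/(nR) = 418×40.5/(4.33×8.314) = 470 K.
Adiabatic: TV^(γ−1) = const ⇒ T₂ = 470×(0.262)^0.400 = 275 K; PV^γ = const ⇒ P₂ = 64.3 kPa.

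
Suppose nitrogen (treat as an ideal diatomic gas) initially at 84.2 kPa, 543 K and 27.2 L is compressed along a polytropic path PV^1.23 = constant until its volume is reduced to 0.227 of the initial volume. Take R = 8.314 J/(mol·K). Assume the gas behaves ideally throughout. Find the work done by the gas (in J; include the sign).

-4050 J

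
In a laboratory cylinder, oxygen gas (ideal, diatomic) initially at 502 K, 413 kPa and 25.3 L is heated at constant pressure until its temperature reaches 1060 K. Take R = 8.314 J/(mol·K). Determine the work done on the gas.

-11600 J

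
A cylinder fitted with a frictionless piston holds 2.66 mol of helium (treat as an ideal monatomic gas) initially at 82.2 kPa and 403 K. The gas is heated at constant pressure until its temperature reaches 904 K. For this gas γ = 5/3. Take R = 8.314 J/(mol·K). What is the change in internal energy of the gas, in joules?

16600 J

V₁ = nRT₁/P₁ = 2.66×8.314×403/82.2 = 108 L.
Isobaric: P stays 82.2 kPa; V/T = const ⇒ T₂ = 904 K, V₂ = 243 L.
For an ideal gas ΔU = nCvΔT with Cv = (3/2)R = 12.5 J/(mol·K).
ΔU = 2.66×12.5×(904−403) = 16600 J.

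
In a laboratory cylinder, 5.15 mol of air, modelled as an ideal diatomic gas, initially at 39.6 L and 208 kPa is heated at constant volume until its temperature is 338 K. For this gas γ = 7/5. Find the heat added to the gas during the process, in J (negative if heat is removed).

T₁ = P₁V₁/(nR) = 208×39.6/(5.15×8.314) = 192 K.
Isochoric: V stays 39.6 L; P/T = const ⇒ T₂ = 338 K, P₂ = 365 kPa.
W = 0 (no volume change).
ΔU = nCvΔT = 5.15×20.8×(338−192) = 15600 J.
Q = ΔU = 15600 J.

15600 J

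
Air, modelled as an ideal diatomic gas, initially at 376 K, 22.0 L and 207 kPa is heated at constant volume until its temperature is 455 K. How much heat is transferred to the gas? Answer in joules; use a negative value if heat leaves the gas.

n = P₁V₁/(RT₁) = 207×22.0/(8.314×376) = 1.46 mol.
Isochoric: V stays 22.0 L; P/T = const ⇒ T₂ = 455 K, P₂ = 250 kPa.
W = 0 (no volume change).
ΔU = nCvΔT = 1.46×20.8×(455−376) = 2390 J.
Q = ΔU = 2390 J.

2390 J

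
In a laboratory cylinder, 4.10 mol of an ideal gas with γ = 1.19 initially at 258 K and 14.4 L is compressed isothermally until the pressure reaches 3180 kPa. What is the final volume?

P₁ = nRT₁/V₁ = 4.10×8.314×258/14.4 = 611 kPa.
Isothermal: T stays 258 K; PV = const ⇒ V₂ = 2.77 L, P₂ = 3180 kPa.

2.77 L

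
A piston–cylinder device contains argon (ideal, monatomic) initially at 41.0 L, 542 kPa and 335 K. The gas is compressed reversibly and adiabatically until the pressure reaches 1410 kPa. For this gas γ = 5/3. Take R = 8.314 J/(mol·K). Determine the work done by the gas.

n = P₁V₁/(RT₁) = 542×41.0/(8.314×335) = 7.98 mol.
Adiabatic: T₂/T₁ = (P₂/P₁)^((γ−1)/γ) ⇒ T₂ = 335×(2.60)^0.400 = 491 K; V₂ = 23.1 L.
ΔU = nCvΔT = 7.98×12.5×(491−335) = 15500 J.
Q = 0 for an adiabatic process, so W = −ΔU = -15500 J.

-15500 J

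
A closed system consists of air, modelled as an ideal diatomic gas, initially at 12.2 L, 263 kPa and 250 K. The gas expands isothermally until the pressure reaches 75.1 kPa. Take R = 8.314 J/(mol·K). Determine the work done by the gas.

n = P₁V₁/(RT₁) = 263×12.2/(8.314×250) = 1.54 mol.
Isothermal: T stays 250 K; PV = const ⇒ V₂ = 42.7 L, P₂ = 75.1 kPa.
W = nRT ln(V₂/V₁) = 1.54×8.314×250×ln(3.50) = 4020 J.

4020 J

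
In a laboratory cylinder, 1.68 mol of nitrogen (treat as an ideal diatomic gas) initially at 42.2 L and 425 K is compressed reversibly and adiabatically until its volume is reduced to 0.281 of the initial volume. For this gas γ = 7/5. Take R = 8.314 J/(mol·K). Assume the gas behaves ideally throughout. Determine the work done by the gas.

P₁ = nRT₁/V₁ = 1.68×8.314×425/42.2 = 141 kPa.
Adiabatic: TV^(γ−1) = const ⇒ T₂ = 425×(3.56)^0.400 = 706 K; PV^γ = const ⇒ P₂ = 832 kPa.
ΔU = nCvΔT = 1.68×20.8×(706−425) = 9820 J.
Q = 0 for an adiabatic process, so W = −ΔU = -9820 J.

-9820 J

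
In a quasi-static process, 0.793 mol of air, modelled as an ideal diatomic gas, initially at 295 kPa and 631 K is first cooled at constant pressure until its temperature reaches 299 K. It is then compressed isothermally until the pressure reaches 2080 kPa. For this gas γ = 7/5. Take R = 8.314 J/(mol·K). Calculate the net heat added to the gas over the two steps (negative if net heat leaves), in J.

V₁ = nRT₁/P₁ = 0.793×8.314×631/295 = 14.1 L.
Step 1 — Isobaric: P stays 295 kPa; V/T = const ⇒ T₂ = 299 K, V₂ = 6.68 L.
W = PΔV = 295×(6.68−14.1) kPa·L = -2190 J.
ΔU = nCvΔT = 0.793×20.8×(299−631) = -5470 J.
Q = ΔU + W = nCpΔT = -7660 J.
State after step 1: P = 295 kPa, V = 6.68 L, T = 299 K.
Step 2 — Isothermal: T stays 299 K; PV = const ⇒ V₂ = 0.948 L, P₂ = 2080 kPa.
ΔU = 0 (ideal gas, T constant).
W = nRT ln(V₂/V₁) = 0.793×8.314×299×ln(0.142) = -3850 J.
Q = ΔU + W = -3850 J.
Net over both steps: W = -6040 J, Q = -11500 J, ΔU = -5470 J.

-11500 J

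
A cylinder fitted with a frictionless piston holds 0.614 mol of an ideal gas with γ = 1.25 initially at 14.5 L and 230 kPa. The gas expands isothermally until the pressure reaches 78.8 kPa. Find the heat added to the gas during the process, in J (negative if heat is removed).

3570 J

T₁ = P₁V₁/(nR) = 230×14.5/(0.614×8.314) = 653 K.
Isothermal: T stays 653 K; PV = const ⇒ V₂ = 42.3 L, P₂ = 78.8 kPa.
ΔU = 0 (ideal gas, T constant).
W = nRT ln(V₂/V₁) = 0.614×8.314×653×ln(2.92) = 3570 J.
Q = ΔU + W = 3570 J.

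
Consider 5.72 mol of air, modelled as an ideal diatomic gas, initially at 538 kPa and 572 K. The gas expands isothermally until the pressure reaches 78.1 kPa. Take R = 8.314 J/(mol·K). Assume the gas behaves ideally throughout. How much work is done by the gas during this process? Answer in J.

V₁ = nRT₁/P₁ = 5.72×8.314×572/538 = 50.6 L.
Isothermal: T stays 572 K; PV = const ⇒ V₂ = 348 L, P₂ = 78.1 kPa.
W = nRT ln(V₂/V₁) = 5.72×8.314×572×ln(6.89) = 52500 J.

52500 J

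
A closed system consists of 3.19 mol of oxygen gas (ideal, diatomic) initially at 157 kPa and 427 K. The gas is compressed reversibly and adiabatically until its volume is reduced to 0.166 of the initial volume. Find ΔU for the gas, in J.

V₁ = nRT₁/P₁ = 3.19×8.314×427/157 = 72.1 L.
Adiabatic: TV^(γ−1) = const ⇒ T₂ = 427×(6.02)^0.400 = 876 K; PV^γ = const ⇒ P₂ = 1940 kPa.
For an ideal gas ΔU = nCvΔT with Cv = (5/2)R = 20.8 J/(mol·K).
ΔU = 3.19×20.8×(876−427) = 29800 J.

29800 J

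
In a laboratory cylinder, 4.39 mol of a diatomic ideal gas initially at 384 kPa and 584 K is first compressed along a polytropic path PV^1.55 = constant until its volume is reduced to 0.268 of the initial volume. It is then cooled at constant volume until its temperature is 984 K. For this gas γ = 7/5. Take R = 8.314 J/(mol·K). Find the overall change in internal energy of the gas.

V₁ = nRT₁/P₁ = 4.39×8.314×584/384 = 55.5 L.
Step 1 — Polytropic n=1.55: T₂ = T₁(V₁/V₂)^(n−1) = 584×(3.73)^0.55 = 1200 K; P₂ = P₁(V₁/V₂)^n = 2960 kPa.
W = (P₁V₁−P₂V₂)/(n−1) = (384×55.5−2960×14.9)/0.55 = -41200 J.
ΔU = nCvΔT = 4.39×20.8×(1200−584) = 56700 J.
Q = ΔU + W = 15500 J.
State after step 1: P = 2960 kPa, V = 14.9 L, T = 1200 K.
Step 2 — Isochoric: V stays 14.9 L; P/T = const ⇒ T₂ = 984 K, P₂ = 2410 kPa.
W = 0 (no volume change).
ΔU = nCvΔT = 4.39×20.8×(984−1200) = -20200 J.
Q = ΔU = -20200 J.
Net over both steps: W = -41200 J, Q = -4700 J, ΔU = 36500 J.

36500 J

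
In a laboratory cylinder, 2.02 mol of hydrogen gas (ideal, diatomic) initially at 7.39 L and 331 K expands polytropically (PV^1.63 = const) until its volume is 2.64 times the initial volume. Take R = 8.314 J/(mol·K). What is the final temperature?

180 K

P₁ = nRT₁/V₁ = 2.02×8.314×331/7.39 = 752 kPa.
Polytropic n=1.63: T₂ = T₁(V₁/V₂)^(n−1) = 331×(0.379)^0.63 = 180 K; P₂ = P₁(V₁/V₂)^n = 155 kPa.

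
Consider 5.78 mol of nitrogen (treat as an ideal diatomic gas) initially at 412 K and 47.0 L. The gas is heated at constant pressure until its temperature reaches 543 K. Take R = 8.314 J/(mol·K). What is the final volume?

P₁ = nRT₁/V₁ = 5.78×8.314×412/47.0 = 421 kPa.
Isobaric: P stays 421 kPa; V/T = const ⇒ T₂ = 543 K, V₂ = 61.9 L.

61.9 L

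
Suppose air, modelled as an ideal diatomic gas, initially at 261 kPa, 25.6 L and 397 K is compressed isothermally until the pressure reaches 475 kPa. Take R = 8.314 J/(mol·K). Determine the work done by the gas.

-4000 J

n = P₁V₁/(RT₁) = 261×25.6/(8.314×397) = 2.02 mol.
Isothermal: T stays 397 K; PV = const ⇒ V₂ = 14.1 L, P₂ = 475 kPa.
W = nRT ln(V₂/V₁) = 2.02×8.314×397×ln(0.549) = -4000 J.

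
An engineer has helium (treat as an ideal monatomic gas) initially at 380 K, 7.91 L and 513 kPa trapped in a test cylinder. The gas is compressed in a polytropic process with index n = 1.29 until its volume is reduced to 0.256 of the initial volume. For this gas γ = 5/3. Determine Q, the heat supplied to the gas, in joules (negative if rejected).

-3830 J

n = P₁V₁/(RT₁) = 513×7.91/(8.314×380) = 1.28 mol.
Polytropic n=1.29: T₂ = T₁(V₁/V₂)^(n−1) = 380×(3.91)^0.29 = 564 K; P₂ = P₁(V₁/V₂)^n = 2980 kPa.
W = (P₁V₁−P₂V₂)/(n−1) = (513×7.91−2980×2.02)/0.29 = -6780 J.
ΔU = nCvΔT = 1.28×12.5×(564−380) = 2950 J.
Q = ΔU + W = -3830 J.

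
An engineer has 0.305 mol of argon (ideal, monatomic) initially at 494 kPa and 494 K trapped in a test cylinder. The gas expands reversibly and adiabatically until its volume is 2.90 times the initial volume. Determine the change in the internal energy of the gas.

V₁ = nRT₁/P₁ = 0.305×8.314×494/494 = 2.54 L.
Adiabatic: TV^(γ−1) = const ⇒ T₂ = 494×(0.345)^0.667 = 243 K; PV^γ = const ⇒ P₂ = 83.8 kPa.
For an ideal gas ΔU = nCvΔT with Cv = (3/2)R = 12.5 J/(mol·K).
ΔU = 0.305×12.5×(243−494) = -955 J.

-955 J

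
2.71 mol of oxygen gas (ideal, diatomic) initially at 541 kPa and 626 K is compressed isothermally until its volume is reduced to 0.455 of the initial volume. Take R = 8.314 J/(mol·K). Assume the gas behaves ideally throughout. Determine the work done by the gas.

V₁ = nRT₁/P₁ = 2.71×8.314×626/541 = 26.1 L.
Isothermal: T stays 626 K; PV = const ⇒ V₂ = 11.9 L, P₂ = 1190 kPa.
W = nRT ln(V₂/V₁) = 2.71×8.314×626×ln(0.455) = -11100 J.

-11100 J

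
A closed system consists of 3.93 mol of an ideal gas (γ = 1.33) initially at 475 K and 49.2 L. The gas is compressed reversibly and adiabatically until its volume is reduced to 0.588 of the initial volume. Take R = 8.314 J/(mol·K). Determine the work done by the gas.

P₁ = nRT₁/V₁ = 3.93×8.314×475/49.2 = 315 kPa.
Adiabatic: TV^(γ−1) = const ⇒ T₂ = 475×(1.70)^0.330 = 566 K; PV^γ = const ⇒ P₂ = 639 kPa.
ΔU = nCvΔT = 3.93×25.2×(566−475) = 9010 J.
Q = 0 for an adiabatic process, so W = −ΔU = -9010 J.

-9010 J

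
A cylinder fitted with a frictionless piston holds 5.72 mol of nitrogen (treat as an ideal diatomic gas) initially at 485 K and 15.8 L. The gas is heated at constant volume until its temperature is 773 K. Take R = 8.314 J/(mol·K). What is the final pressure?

2330 kPa

P₁ = nRT₁/V₁ = 5.72×8.314×485/15.8 = 1460 kPa.
Isochoric: V stays 15.8 L; P/T = const ⇒ T₂ = 773 K, P₂ = 2330 kPa.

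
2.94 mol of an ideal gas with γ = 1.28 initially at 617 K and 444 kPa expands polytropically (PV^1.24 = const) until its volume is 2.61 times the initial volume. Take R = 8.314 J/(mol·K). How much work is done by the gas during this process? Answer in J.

12900 J

V₁ = nRT₁/P₁ = 2.94×8.314×617/444 = 34.0 L.
Polytropic n=1.24: T₂ = T₁(V₁/V₂)^(n−1) = 617×(0.383)^0.24 = 490 K; P₂ = P₁(V₁/V₂)^n = 135 kPa.
W = (P₁V₁−P₂V₂)/(n−1) = (444×34.0−135×88.7)/0.24 = 12900 J.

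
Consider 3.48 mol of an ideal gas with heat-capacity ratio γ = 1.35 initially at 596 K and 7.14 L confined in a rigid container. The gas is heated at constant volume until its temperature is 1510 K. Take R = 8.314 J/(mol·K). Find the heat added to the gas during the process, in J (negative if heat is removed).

P₁ = nRT₁/V₁ = 3.48×8.314×596/7.14 = 2420 kPa.
Isochoric: V stays 7.14 L; P/T = const ⇒ T₂ = 1510 K, P₂ = 6120 kPa.
W = 0 (no volume change).
ΔU = nCvΔT = 3.48×23.8×(1510−596) = 75600 J.
Q = ΔU = 75600 J.

75600 J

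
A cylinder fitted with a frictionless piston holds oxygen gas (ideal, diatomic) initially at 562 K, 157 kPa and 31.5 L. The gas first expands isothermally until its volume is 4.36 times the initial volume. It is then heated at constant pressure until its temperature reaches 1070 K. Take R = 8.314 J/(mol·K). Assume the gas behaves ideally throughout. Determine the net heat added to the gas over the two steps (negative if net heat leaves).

22900 J

n = P₁V₁/(RT₁) = 157×31.5/(8.314×562) = 1.06 mol.
Step 1 — Isothermal: T stays 562 K; PV = const ⇒ V₂ = 137 L, P₂ = 36.0 kPa.
ΔU = 0 (ideal gas, T constant).
W = nRT ln(V₂/V₁) = 1.06×8.314×562×ln(4.36) = 7280 J.
Q = ΔU + W = 7280 J.
State after step 1: P = 36.0 kPa, V = 137 L, T = 562 K.
Step 2 — Isobaric: P stays 36.0 kPa; V/T = const ⇒ T₂ = 1070 K, V₂ = 261 L.
W = PΔV = 36.0×(261−137) kPa·L = 4470 J.
ΔU = nCvΔT = 1.06×20.8×(1070−562) = 11200 J.
Q = ΔU + W = nCpΔT = 15600 J.
Net over both steps: W = 11800 J, Q = 22900 J, ΔU = 11200 J.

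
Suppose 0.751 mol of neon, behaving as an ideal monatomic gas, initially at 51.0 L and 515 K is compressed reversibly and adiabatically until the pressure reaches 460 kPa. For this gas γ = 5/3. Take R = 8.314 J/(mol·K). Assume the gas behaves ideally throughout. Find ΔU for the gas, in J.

5860 J

P₁ = nRT₁/V₁ = 0.751×8.314×515/51.0 = 63.1 kPa.
Adiabatic: T₂/T₁ = (P₂/P₁)^((γ−1)/γ) ⇒ T₂ = 515×(7.30)^0.400 = 1140 K; V₂ = 15.5 L.
For an ideal gas ΔU = nCvΔT with Cv = (3/2)R = 12.5 J/(mol·K).
ΔU = 0.751×12.5×(1140−515) = 5860 J.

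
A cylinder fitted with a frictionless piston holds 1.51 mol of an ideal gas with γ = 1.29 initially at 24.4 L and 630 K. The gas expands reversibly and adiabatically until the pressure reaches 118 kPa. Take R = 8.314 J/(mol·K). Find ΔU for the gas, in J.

P₁ = nRT₁/V₁ = 1.51×8.314×630/24.4 = 324 kPa.
Adiabatic: T₂/T₁ = (P₂/P₁)^((γ−1)/γ) ⇒ T₂ = 630×(0.364)^0.225 = 502 K; V₂ = 53.4 L.
For an ideal gas ΔU = nCvΔT with Cv = R/(γ−1) = 28.7 J/(mol·K).
ΔU = 1.51×28.7×(502−630) = -5540 J.

-5540 J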